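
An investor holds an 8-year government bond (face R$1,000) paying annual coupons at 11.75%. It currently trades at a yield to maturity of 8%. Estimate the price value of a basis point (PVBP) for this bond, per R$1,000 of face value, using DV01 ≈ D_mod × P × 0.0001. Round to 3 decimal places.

R$0.656

Periodic yield y = 0.08.
  t   CF        PV=CF/(1+0.08)^t    t·PV
  1       117.50       108.7963       108.7963
  2       117.50       100.7373       201.4746
  3       117.50        93.2753       279.8259
  4       117.50        86.3660       345.4640
  5       117.50        79.9685       399.8426
  6       117.50        74.0449       444.2696
  7       117.50        68.5601       479.9209
  8     1,117.50       603.7505     4,830.0038
  Σ                  1,215.4990     7,089.5977
P = 1,215.4990; D_Mac = 5.83266 yrs; D_mod = 5.40062 yrs.
DV01 ≈ 5.40062 × 1,215.4990 × 0.0001 = 0.656444.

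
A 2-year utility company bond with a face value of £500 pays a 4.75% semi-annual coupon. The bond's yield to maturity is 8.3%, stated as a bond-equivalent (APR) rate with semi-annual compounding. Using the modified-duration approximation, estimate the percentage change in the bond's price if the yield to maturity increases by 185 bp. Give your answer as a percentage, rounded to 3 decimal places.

Periodic yield y = 0.0415. Modified duration first:
  t   CF        PV=CF/(1+0.0415)^t    t·PV
  1       11.875        11.4018        11.4018
  2       11.875        10.9475        21.8950
  3       11.875        10.5113        31.5339
  4      511.875       435.0376     1,740.1505
  Σ                    467.8982     1,804.9812
P = 467.8982; D_Mac = 3.85764 half-year periods = 1.92882 yrs; D_mod = 1.92882/(1+0.0415) = 1.85196 yrs.
ΔP/P ≈ -D_mod · Δy = -1.85196 × (+0.0185) = -0.034261 = -3.4261%.

-3.426%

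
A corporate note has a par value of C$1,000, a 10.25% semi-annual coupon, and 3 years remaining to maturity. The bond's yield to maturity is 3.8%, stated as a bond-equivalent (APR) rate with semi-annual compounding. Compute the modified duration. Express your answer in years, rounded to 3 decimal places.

2.638 years

Periodic yield y = 0.019. First find Macaulay duration:
  t   CF        PV=CF/(1+0.019)^t    t·PV
  1        51.25        50.2944        50.2944
  2        51.25        49.3566        98.7133
  3        51.25        48.4363       145.3090
  4        51.25        47.5332       190.1328
  5        51.25        46.6469       233.2346
  6     1,051.25       938.9899     5,633.9392
  Σ                  1,181.2574     6,351.6233
P = 1,181.2574; Macaulay duration = 6,351.6233 / 1,181.2574 = 5.37700 half-year periods = 2.68850 years.
Modified duration = D_Mac / (1 + y) = 2.68850 / 1.019 = 2.63837 years.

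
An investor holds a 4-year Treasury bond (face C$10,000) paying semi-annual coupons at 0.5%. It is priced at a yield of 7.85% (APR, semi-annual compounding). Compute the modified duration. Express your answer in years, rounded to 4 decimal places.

Periodic yield y = 0.03925. First find Macaulay duration:
  t   CF        PV=CF/(1+0.03925)^t    t·PV
  1        25.00        24.0558        24.0558
  2        25.00        23.1473        46.2946
  3        25.00        22.2731        66.8192
  4        25.00        21.4319        85.7274
  5        25.00        20.6224       103.1122
  6        25.00        19.8436       119.0614
  7        25.00        19.0941       133.6589
  8    10,025.00     7,367.5674    58,940.5390
  Σ                  7,518.0355    59,519.2684
P = 7,518.0355; Macaulay duration = 59,519.2684 / 7,518.0355 = 7.91686 half-year periods = 3.95843 years.
Modified duration = D_Mac / (1 + y) = 3.95843 / 1.03925 = 3.80893 years.

3.8089 years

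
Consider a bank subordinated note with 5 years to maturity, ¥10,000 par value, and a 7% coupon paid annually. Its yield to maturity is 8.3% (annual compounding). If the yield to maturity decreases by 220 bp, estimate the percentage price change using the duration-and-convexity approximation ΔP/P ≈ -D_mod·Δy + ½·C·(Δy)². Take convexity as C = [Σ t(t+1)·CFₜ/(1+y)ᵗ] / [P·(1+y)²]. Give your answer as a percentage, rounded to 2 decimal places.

With y = 0.083:
  t   CF        PV=CF/(1+0.083)^t    t·PV        t(t+1)·PV
  1       700.00       646.3527       646.3527       1,292.7054
  2       700.00       596.8169     1,193.6338       3,580.9015
  3       700.00       551.0775     1,653.2325       6,612.9299
  4       700.00       508.8435     2,035.3739      10,176.8696
  5    10,700.00     7,181.9354    35,909.6770     215,458.0621
  Σ                  9,485.0260    41,438.2700     237,121.4685
P = 9,485.0260; D_Mac = 4.36881 yrs; D_mod = 4.03399 yrs; C = 21.31451.
Duration effect: -4.03399 × (-0.022) = +0.088748
Convexity effect: 0.5 × 21.31451 × (-0.022)² = +0.0051581
ΔP/P ≈ +0.088748 + 0.0051581 = +0.093906 = +9.3906%.

+9.39%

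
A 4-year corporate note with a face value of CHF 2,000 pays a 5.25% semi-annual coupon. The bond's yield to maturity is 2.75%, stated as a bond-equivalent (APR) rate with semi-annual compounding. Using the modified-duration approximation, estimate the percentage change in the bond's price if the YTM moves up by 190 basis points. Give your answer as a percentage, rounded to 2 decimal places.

-6.89%

Periodic yield y = 0.01375. Modified duration first:
  t   CF        PV=CF/(1+0.01375)^t    t·PV
  1        52.50        51.7879        51.7879
  2        52.50        51.0855       102.1710
  3        52.50        50.3926       151.1778
  4        52.50        49.7091       198.8364
  5        52.50        49.0349       245.1743
  6        52.50        48.3698       290.2187
  7        52.50        47.7137       333.9960
  8     2,052.50     1,840.0780    14,720.6238
  Σ                  2,188.1714    16,093.9859
P = 2,188.1714; D_Mac = 7.35499 half-year periods = 3.67750 yrs; D_mod = 3.67750/(1+0.01375) = 3.62762 yrs.
ΔP/P ≈ -D_mod · Δy = -3.62762 × (+0.019) = -0.068925 = -6.8925%.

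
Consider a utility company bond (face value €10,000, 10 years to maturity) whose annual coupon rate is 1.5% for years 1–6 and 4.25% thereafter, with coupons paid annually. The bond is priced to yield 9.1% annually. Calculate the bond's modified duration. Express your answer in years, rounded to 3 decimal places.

8.222 years

Periodic yield y = 0.091. First find Macaulay duration:
  t   CF        PV=CF/(1+0.091)^t    t·PV
  1       150.00       137.4885       137.4885
  2       150.00       126.0207       252.0413
  3       150.00       115.5093       346.5279
  4       150.00       105.8747       423.4989
  5       150.00        97.0437       485.2187
  6       150.00        88.9493       533.6961
  7       425.00       231.0020     1,617.0138
  8       425.00       211.7342     1,693.8733
  9       425.00       194.0735     1,746.6612
  10   10,425.00     4,363.4355    43,634.3547
  Σ                  5,671.1314    50,870.3744
P = 5,671.1314; Macaulay duration = 50,870.3744 / 5,671.1314 = 8.97006 years.
Modified duration = D_Mac / (1 + y) = 8.97006 / 1.091 = 8.22187 years.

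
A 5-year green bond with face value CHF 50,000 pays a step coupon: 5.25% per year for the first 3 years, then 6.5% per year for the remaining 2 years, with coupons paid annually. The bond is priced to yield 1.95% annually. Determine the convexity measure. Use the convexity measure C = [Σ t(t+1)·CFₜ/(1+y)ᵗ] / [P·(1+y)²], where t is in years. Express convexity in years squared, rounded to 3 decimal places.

25.478

With y = 0.0195:
  t   CF        PV=CF/(1+0.0195)^t    t·PV        t(t+1)·PV
  1     2,625.00     2,574.7916     2,574.7916       5,149.5831
  2     2,625.00     2,525.5435     5,051.0869      15,153.2608
  3     2,625.00     2,477.2373     7,431.7120      29,726.8481
  4     3,250.00     3,008.3921    12,033.5684      60,167.8421
  5    53,250.00    48,348.5509   241,742.7543   1,450,456.5256
  Σ                 58,934.5153   268,833.9132   1,560,654.0597
P = 58,934.5153.
Convexity = Σ t(t+1)·PV / [P·(1+y)²] = 1,560,654.0597 / (58,934.5153 × 1.039380) = 25.47783.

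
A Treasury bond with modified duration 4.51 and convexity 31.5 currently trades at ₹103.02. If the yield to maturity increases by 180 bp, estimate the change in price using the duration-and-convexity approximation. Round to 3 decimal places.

-₹7.837

Duration effect: -D_mod·Δy = -4.51 × (+0.018) = -0.081180
Convexity effect: ½·C·(Δy)² = 0.5 × 31.5 × (0.018)² = +0.0051030
ΔP/P ≈ -0.081180 + 0.0051030 = -0.076077
ΔP ≈ 103.02 × (-0.076077) = -7.83745254.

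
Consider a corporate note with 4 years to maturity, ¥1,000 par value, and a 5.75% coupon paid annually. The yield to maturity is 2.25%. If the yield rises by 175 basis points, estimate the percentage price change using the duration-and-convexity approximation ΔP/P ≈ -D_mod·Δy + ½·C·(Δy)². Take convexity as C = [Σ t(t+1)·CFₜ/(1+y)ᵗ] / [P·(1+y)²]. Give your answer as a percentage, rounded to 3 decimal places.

-6.079%

With y = 0.0225:
  t   CF        PV=CF/(1+0.0225)^t    t·PV        t(t+1)·PV
  1        57.50        56.2347        56.2347         112.4694
  2        57.50        54.9973       109.9946         329.9837
  3        57.50        53.7871       161.3612         645.4449
  4     1,057.50       967.4468     3,869.7874      19,348.9368
  Σ                  1,132.4659     4,197.3778      20,436.8347
P = 1,132.4659; D_Mac = 3.70641 yrs; D_mod = 3.62485 yrs; C = 17.26084.
Duration effect: -3.62485 × (+0.0175) = -0.063435
Convexity effect: 0.5 × 17.26084 × (0.0175)² = +0.0026431
ΔP/P ≈ -0.063435 + 0.0026431 = -0.060792 = -6.0792%.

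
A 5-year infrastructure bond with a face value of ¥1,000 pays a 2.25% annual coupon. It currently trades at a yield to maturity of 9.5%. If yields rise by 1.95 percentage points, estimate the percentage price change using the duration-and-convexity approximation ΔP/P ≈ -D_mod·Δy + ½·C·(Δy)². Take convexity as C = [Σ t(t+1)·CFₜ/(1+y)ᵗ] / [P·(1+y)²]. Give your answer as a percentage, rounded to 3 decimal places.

With y = 0.095:
  t   CF        PV=CF/(1+0.095)^t    t·PV        t(t+1)·PV
  1        22.50        20.5479        20.5479          41.0959
  2        22.50        18.7652        37.5305         112.5915
  3        22.50        17.1372        51.4116         205.6465
  4        22.50        15.6504        62.6017         313.0084
  5     1,022.50       649.5203     3,247.6014      19,485.6086
  Σ                    721.6211     3,419.6932      20,157.9510
P = 721.6211; D_Mac = 4.73890 yrs; D_mod = 4.32777 yrs; C = 23.29748.
Duration effect: -4.32777 × (+0.0195) = -0.084391
Convexity effect: 0.5 × 23.29748 × (0.0195)² = +0.0044294
ΔP/P ≈ -0.084391 + 0.0044294 = -0.079962 = -7.9962%.

-7.996%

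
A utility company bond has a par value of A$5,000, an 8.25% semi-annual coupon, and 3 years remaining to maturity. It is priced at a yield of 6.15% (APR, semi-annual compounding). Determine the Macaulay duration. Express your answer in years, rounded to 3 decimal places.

2.727 years

Periodic yield y = 0.03075. Discount each cash flow and weight by its period:
  t   CF        PV=CF/(1+0.03075)^t    t·PV
  1       206.25       200.0970       200.0970
  2       206.25       194.1276       388.2552
  3       206.25       188.3363       565.0088
  4       206.25       182.7177       730.8707
  5       206.25       177.2667       886.3337
  6     5,206.25     4,341.1517    26,046.9099
  Σ                  5,283.6969    28,817.4753
Price P = Σ PV = 5,283.6969.
Macaulay duration = Σ(t·PV) / P = 28,817.4753 / 5,283.6969 = 5.45404 half-year periods.
In years: 5.45404 / 2 = 2.72702 years.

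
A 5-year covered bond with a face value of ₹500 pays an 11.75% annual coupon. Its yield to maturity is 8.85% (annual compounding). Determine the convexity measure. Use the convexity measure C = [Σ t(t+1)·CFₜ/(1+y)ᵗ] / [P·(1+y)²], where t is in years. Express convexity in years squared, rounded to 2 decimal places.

With y = 0.0885:
  t   CF        PV=CF/(1+0.0885)^t    t·PV        t(t+1)·PV
  1        58.75        53.9734        53.9734         107.9467
  2        58.75        49.5851        99.1702         297.5105
  3        58.75        45.5536       136.6608         546.6430
  4        58.75        41.8499       167.3995         836.9974
  5       558.75       365.6582     1,828.2912      10,969.7473
  Σ                    556.6201     2,285.4950      12,758.8450
P = 556.6201.
Convexity = Σ t(t+1)·PV / [P·(1+y)²] = 12,758.8450 / (556.6201 × 1.184832) = 19.34620.

19.35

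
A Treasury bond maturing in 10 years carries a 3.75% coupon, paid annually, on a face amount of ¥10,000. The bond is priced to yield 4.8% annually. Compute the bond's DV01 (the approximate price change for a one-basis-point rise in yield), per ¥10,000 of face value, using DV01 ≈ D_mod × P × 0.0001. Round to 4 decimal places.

Periodic yield y = 0.048.
  t   CF        PV=CF/(1+0.048)^t    t·PV
  1       375.00       357.8244       357.8244
  2       375.00       341.4355       682.8710
  3       375.00       325.7973       977.3918
  4       375.00       310.8752     1,243.5010
  5       375.00       296.6367     1,483.1834
  6       375.00       283.0503     1,698.3016
  7       375.00       270.0861     1,890.6029
  8       375.00       257.7158     2,061.7262
  9       375.00       245.9120     2,213.2080
  10   10,375.00     6,491.9517    64,919.5168
  Σ                  9,181.2850    77,528.1272
P = 9,181.2850; D_Mac = 8.44415 yrs; D_mod = 8.05739 yrs.
DV01 ≈ 8.05739 × 9,181.2850 × 0.0001 = 7.397722.

¥7.3977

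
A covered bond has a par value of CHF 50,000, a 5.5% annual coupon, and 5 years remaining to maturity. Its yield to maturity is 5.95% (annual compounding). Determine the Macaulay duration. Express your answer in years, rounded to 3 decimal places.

4.500 years

Periodic yield y = 0.0595. Discount each cash flow and weight by its year:
  t   CF        PV=CF/(1+0.0595)^t    t·PV
  1     2,750.00     2,595.5639     2,595.5639
  2     2,750.00     2,449.8008     4,899.6016
  3     2,750.00     2,312.2235     6,936.6705
  4     2,750.00     2,182.3723     8,729.4894
  5    52,750.00    39,510.9670   197,554.8350
  Σ                 49,050.9276   220,716.1604
Price P = Σ PV = 49,050.9276.
Macaulay duration = Σ(t·PV) / P = 220,716.1604 / 49,050.9276 = 4.49973 years.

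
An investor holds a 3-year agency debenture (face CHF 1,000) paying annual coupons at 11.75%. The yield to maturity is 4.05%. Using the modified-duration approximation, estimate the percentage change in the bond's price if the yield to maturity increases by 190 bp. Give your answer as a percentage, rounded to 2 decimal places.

-4.97%

Periodic yield y = 0.0405. Modified duration first:
  t   CF        PV=CF/(1+0.0405)^t    t·PV
  1       117.50       112.9265       112.9265
  2       117.50       108.5310       217.0619
  3     1,117.50       992.0219     2,976.0658
  Σ                  1,213.4794     3,306.0542
P = 1,213.4794; D_Mac = 2.72444 yrs; D_mod = 2.72444/(1+0.0405) = 2.61840 yrs.
ΔP/P ≈ -D_mod · Δy = -2.61840 × (+0.019) = -0.049750 = -4.9750%.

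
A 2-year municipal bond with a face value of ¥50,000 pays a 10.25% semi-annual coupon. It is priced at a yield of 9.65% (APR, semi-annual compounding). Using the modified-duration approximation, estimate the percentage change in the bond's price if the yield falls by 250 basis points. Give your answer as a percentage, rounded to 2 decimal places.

+4.43%

Periodic yield y = 0.04825. Modified duration first:
  t   CF        PV=CF/(1+0.04825)^t    t·PV
  1     2,562.50     2,444.5504     2,444.5504
  2     2,562.50     2,332.0300     4,664.0600
  3     2,562.50     2,224.6888     6,674.0663
  4    52,562.50    43,532.7927   174,131.1708
  Σ                 50,534.0619   187,913.8475
P = 50,534.0619; D_Mac = 3.71856 half-year periods = 1.85928 yrs; D_mod = 1.85928/(1+0.04825) = 1.77370 yrs.
ΔP/P ≈ -D_mod · Δy = -1.77370 × (-0.025) = +0.044342 = +4.4342%.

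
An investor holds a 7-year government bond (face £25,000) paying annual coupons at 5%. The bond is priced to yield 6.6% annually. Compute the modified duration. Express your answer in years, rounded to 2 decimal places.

Periodic yield y = 0.066. First find Macaulay duration:
  t   CF        PV=CF/(1+0.066)^t    t·PV
  1     1,250.00     1,172.6079     1,172.6079
  2     1,250.00     1,100.0074     2,200.0148
  3     1,250.00     1,031.9019     3,095.7056
  4     1,250.00       968.0130     3,872.0520
  5     1,250.00       908.0797     4,540.3987
  6     1,250.00       851.8572     5,111.1430
  7    26,250.00    16,781.4265   117,469.9854
  Σ                 22,813.8936   137,461.9075
P = 22,813.8936; Macaulay duration = 137,461.9075 / 22,813.8936 = 6.02536 years.
Modified duration = D_Mac / (1 + y) = 6.02536 / 1.066 = 5.65231 years.

5.65 years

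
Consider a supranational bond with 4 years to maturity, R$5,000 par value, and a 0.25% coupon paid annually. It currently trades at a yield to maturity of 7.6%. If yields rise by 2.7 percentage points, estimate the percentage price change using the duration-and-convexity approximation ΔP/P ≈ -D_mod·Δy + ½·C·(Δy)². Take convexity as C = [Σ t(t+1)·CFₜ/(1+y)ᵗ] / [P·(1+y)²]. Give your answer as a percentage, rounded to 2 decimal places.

With y = 0.076:
  t   CF        PV=CF/(1+0.076)^t    t·PV        t(t+1)·PV
  1        12.50        11.6171        11.6171          23.2342
  2        12.50        10.7966        21.5931          64.7794
  3        12.50        10.0340        30.1019         120.4078
  4     5,012.50     3,739.4291    14,957.7163      74,788.5815
  Σ                  3,771.8767    15,021.0285      74,997.0028
P = 3,771.8767; D_Mac = 3.98238 yrs; D_mod = 3.70109 yrs; C = 17.17362.
Duration effect: -3.70109 × (+0.027) = -0.099929
Convexity effect: 0.5 × 17.17362 × (0.027)² = +0.0062598
ΔP/P ≈ -0.099929 + 0.0062598 = -0.093670 = -9.3670%.

-9.37%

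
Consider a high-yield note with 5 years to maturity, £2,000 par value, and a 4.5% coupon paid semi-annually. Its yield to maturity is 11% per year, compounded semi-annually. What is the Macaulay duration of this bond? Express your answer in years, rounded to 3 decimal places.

4.445 years

Periodic yield y = 0.055. Discount each cash flow and weight by its period:
  t   CF        PV=CF/(1+0.055)^t    t·PV
  1        45.00        42.6540        42.6540
  2        45.00        40.4304        80.8607
  3        45.00        38.3226       114.9678
  4        45.00        36.3248       145.2990
  5        45.00        34.4310       172.1552
  6        45.00        32.6361       195.8164
  7        45.00        30.9347       216.5426
  8        45.00        29.3219       234.5756
  9        45.00        27.7933       250.1399
  10    2,045.00     1,197.2055    11,972.0553
  Σ                  1,510.0543    13,425.0666
Price P = Σ PV = 1,510.0543.
Macaulay duration = Σ(t·PV) / P = 13,425.0666 / 1,510.0543 = 8.89045 half-year periods.
In years: 8.89045 / 2 = 4.44523 years.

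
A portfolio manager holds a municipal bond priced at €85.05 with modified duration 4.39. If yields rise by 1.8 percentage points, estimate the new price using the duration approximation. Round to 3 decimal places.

€78.329

Duration approximation: ΔP/P ≈ -D_mod · Δy = -4.39 × (+0.018) = -0.079020.
New price ≈ 85.05 × (1 - 0.079020) = 78.329349.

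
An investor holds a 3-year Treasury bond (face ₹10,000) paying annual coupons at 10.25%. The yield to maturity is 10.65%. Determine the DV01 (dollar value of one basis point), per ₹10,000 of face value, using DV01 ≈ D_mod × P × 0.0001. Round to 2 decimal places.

₹2.44

Periodic yield y = 0.1065.
  t   CF        PV=CF/(1+0.1065)^t    t·PV
  1     1,025.00       926.3443       926.3443
  2     1,025.00       837.1842     1,674.3684
  3    11,025.00     8,138.1248    24,414.3743
  Σ                  9,901.6533    27,015.0870
P = 9,901.6533; D_Mac = 2.72834 yrs; D_mod = 2.46574 yrs.
DV01 ≈ 2.46574 × 9,901.6533 × 0.0001 = 2.441490.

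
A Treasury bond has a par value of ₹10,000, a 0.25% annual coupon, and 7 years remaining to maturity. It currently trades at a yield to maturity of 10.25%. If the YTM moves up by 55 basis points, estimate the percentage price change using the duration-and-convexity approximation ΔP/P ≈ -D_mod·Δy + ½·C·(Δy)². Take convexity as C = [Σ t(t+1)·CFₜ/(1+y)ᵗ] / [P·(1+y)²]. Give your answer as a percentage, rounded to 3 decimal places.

With y = 0.1025:
  t   CF        PV=CF/(1+0.1025)^t    t·PV        t(t+1)·PV
  1        25.00        22.6757        22.6757          45.3515
  2        25.00        20.5676        41.1351         123.4054
  3        25.00        18.6554        55.9662         223.8646
  4        25.00        16.9210        67.6839         338.4197
  5        25.00        15.3478        76.7392         460.4349
  6        25.00        13.9209        83.5256         584.6793
  7    10,025.00     5,063.3062    35,443.1436     283,545.1488
  Σ                  5,171.3947    35,790.8693     285,321.3042
P = 5,171.3947; D_Mac = 6.92093 yrs; D_mod = 6.27749 yrs; C = 45.39096.
Duration effect: -6.27749 × (+0.0055) = -0.034526
Convexity effect: 0.5 × 45.39096 × (0.0055)² = +0.0006865
ΔP/P ≈ -0.034526 + 0.0006865 = -0.033840 = -3.3840%.

-3.384%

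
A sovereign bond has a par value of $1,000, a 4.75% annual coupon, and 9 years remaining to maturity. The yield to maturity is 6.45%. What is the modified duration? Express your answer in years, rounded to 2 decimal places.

6.97 years

Periodic yield y = 0.0645. First find Macaulay duration:
  t   CF        PV=CF/(1+0.0645)^t    t·PV
  1        47.50        44.6219        44.6219
  2        47.50        41.9182        83.8363
  3        47.50        39.3783       118.1348
  4        47.50        36.9923       147.9691
  5        47.50        34.7508       173.7542
  6        47.50        32.6452       195.8713
  7        47.50        30.6672       214.6703
  8        47.50        28.8090       230.4721
  9     1,047.50       596.8195     5,371.3759
  Σ                    886.6024     6,580.7059
P = 886.6024; Macaulay duration = 6,580.7059 / 886.6024 = 7.42239 years.
Modified duration = D_Mac / (1 + y) = 7.42239 / 1.0645 = 6.97265 years.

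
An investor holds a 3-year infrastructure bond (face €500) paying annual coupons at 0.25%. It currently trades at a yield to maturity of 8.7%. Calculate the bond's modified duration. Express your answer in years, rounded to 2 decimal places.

Periodic yield y = 0.087. First find Macaulay duration:
  t   CF        PV=CF/(1+0.087)^t    t·PV
  1         1.25         1.1500         1.1500
  2         1.25         1.0579         2.1158
  3       501.25       390.2705     1,170.8116
  Σ                    392.4784     1,174.0774
P = 392.4784; Macaulay duration = 1,174.0774 / 392.4784 = 2.99144 years.
Modified duration = D_Mac / (1 + y) = 2.99144 / 1.087 = 2.75202 years.

2.75 years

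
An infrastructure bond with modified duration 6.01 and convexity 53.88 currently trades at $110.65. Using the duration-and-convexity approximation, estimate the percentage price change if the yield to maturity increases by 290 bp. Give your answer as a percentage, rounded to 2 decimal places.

Duration effect: -D_mod·Δy = -6.01 × (+0.029) = -0.174290
Convexity effect: ½·C·(Δy)² = 0.5 × 53.88 × (0.029)² = +0.02265654
ΔP/P ≈ -0.174290 + 0.02265654 = -0.15163346
= -15.163346%.

-15.16%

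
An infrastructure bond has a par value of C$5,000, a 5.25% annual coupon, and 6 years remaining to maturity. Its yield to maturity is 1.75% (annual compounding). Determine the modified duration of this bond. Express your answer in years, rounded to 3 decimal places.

Periodic yield y = 0.0175. First find Macaulay duration:
  t   CF        PV=CF/(1+0.0175)^t    t·PV
  1       262.50       257.9853       257.9853
  2       262.50       253.5482       507.0963
  3       262.50       249.1874       747.5622
  4       262.50       244.9016       979.6064
  5       262.50       240.6895     1,203.4477
  6     5,262.50     4,742.2626    28,453.5758
  Σ                  5,988.5746    32,149.2736
P = 5,988.5746; Macaulay duration = 32,149.2736 / 5,988.5746 = 5.36844 years.
Modified duration = D_Mac / (1 + y) = 5.36844 / 1.0175 = 5.27610 years.

5.276 years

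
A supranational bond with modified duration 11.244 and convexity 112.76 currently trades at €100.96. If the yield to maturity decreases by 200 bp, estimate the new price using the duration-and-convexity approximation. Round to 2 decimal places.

Duration effect: -D_mod·Δy = -11.244 × (-0.02) = +0.224880
Convexity effect: ½·C·(Δy)² = 0.5 × 112.76 × (-0.02)² = +0.0225520
ΔP/P ≈ +0.224880 + 0.0225520 = +0.247432
New price ≈ 100.96 × (1 + 0.247432) = 125.94073472.

€125.94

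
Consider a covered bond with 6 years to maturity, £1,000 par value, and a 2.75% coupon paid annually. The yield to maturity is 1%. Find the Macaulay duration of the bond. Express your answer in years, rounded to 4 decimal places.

5.6341 years

Periodic yield y = 0.01. Discount each cash flow and weight by its year:
  t   CF        PV=CF/(1+0.01)^t    t·PV
  1        27.50        27.2277        27.2277
  2        27.50        26.9581        53.9163
  3        27.50        26.6912        80.0737
  4        27.50        26.4270       105.7078
  5        27.50        26.1653       130.8265
  6     1,027.50       967.9515     5,807.7089
  Σ                  1,101.4208     6,205.4609
Price P = Σ PV = 1,101.4208.
Macaulay duration = Σ(t·PV) / P = 6,205.4609 / 1,101.4208 = 5.63405 years.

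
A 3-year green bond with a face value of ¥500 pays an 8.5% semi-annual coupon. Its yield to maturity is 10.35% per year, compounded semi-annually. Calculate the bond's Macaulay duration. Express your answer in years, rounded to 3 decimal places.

2.702 years

Periodic yield y = 0.05175. Discount each cash flow and weight by its period:
  t   CF        PV=CF/(1+0.05175)^t    t·PV
  1        21.25        20.2044        20.2044
  2        21.25        19.2103        38.4206
  3        21.25        18.2651        54.7952
  4        21.25        17.3664        69.4654
  5        21.25        16.5119        82.5594
  6       521.25       385.0977     2,310.5863
  Σ                    476.6557     2,576.0313
Price P = Σ PV = 476.6557.
Macaulay duration = Σ(t·PV) / P = 2,576.0313 / 476.6557 = 5.40439 half-year periods.
In years: 5.40439 / 2 = 2.70219 years.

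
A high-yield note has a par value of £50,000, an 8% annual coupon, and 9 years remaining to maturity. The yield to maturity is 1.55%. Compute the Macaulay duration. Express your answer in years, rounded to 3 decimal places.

7.220 years

Periodic yield y = 0.0155. Discount each cash flow and weight by its year:
  t   CF        PV=CF/(1+0.0155)^t    t·PV
  1     4,000.00     3,938.9463     3,938.9463
  2     4,000.00     3,878.8246     7,757.6491
  3     4,000.00     3,819.6204    11,458.8613
  4     4,000.00     3,761.3200    15,045.2799
  5     4,000.00     3,703.9094    18,519.5469
  6     4,000.00     3,647.3751    21,884.2504
  7     4,000.00     3,591.7037    25,141.9256
  8     4,000.00     3,536.8820    28,295.0559
  9    54,000.00    47,019.1106   423,171.9957
  Σ                 76,897.6920   555,213.5111
Price P = Σ PV = 76,897.6920.
Macaulay duration = Σ(t·PV) / P = 555,213.5111 / 76,897.6920 = 7.22016 years.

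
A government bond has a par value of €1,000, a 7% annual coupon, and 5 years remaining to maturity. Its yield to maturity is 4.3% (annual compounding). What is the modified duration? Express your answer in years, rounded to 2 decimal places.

4.24 years

Periodic yield y = 0.043. First find Macaulay duration:
  t   CF        PV=CF/(1+0.043)^t    t·PV
  1        70.00        67.1141        67.1141
  2        70.00        64.3472       128.6943
  3        70.00        61.6943       185.0829
  4        70.00        59.1508       236.6033
  5     1,070.00       866.8865     4,334.4325
  Σ                  1,119.1929     4,951.9271
P = 1,119.1929; Macaulay duration = 4,951.9271 / 1,119.1929 = 4.42455 years.
Modified duration = D_Mac / (1 + y) = 4.42455 / 1.043 = 4.24214 years.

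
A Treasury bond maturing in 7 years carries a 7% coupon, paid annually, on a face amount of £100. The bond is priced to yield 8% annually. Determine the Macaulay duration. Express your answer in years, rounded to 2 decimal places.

Periodic yield y = 0.08. Discount each cash flow and weight by its year:
  t   CF        PV=CF/(1+0.08)^t    t·PV
  1         7.00         6.4815         6.4815
  2         7.00         6.0014        12.0027
  3         7.00         5.5568        16.6705
  4         7.00         5.1452        20.5808
  5         7.00         4.7641        23.8204
  6         7.00         4.4112        26.4671
  7       107.00        62.4335       437.0343
  Σ                     94.7936       543.0574
Price P = Σ PV = 94.7936.
Macaulay duration = Σ(t·PV) / P = 543.0574 / 94.7936 = 5.72884 years.

5.73 years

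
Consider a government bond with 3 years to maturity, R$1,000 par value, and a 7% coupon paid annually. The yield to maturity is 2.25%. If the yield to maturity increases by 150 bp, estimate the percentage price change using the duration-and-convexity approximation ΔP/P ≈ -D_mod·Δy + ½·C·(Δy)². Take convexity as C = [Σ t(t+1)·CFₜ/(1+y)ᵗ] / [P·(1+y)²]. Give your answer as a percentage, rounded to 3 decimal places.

-4.019%

With y = 0.0225:
  t   CF        PV=CF/(1+0.0225)^t    t·PV        t(t+1)·PV
  1        70.00        68.4597        68.4597         136.9193
  2        70.00        66.9532       133.9064         401.7193
  3     1,070.00     1,000.9072     3,002.7217      12,010.8868
  Σ                  1,136.3201     3,205.0878      12,549.5254
P = 1,136.3201; D_Mac = 2.82059 yrs; D_mod = 2.75852 yrs; C = 10.56331.
Duration effect: -2.75852 × (+0.015) = -0.041378
Convexity effect: 0.5 × 10.56331 × (0.015)² = +0.0011884
ΔP/P ≈ -0.041378 + 0.0011884 = -0.040189 = -4.0189%.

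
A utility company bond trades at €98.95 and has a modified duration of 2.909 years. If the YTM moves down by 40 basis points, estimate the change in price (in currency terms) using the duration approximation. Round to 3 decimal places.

Duration approximation: ΔP/P ≈ -D_mod · Δy = -2.909 × (-0.004) = +0.011636.
ΔP ≈ 98.95 × (+0.011636) = +1.1513822.

+€1.151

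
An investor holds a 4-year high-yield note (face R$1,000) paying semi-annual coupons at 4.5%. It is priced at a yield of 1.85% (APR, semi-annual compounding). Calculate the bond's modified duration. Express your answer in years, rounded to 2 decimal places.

Periodic yield y = 0.00925. First find Macaulay duration:
  t   CF        PV=CF/(1+0.00925)^t    t·PV
  1        22.50        22.2938        22.2938
  2        22.50        22.0895        44.1789
  3        22.50        21.8870        65.6610
  4        22.50        21.6864        86.7456
  5        22.50        21.4876       107.4382
  6        22.50        21.2907       127.7442
  7        22.50        21.0956       147.6690
  8     1,022.50       949.8899     7,599.1189
  Σ                  1,101.7204     8,200.8496
P = 1,101.7204; Macaulay duration = 8,200.8496 / 1,101.7204 = 7.44368 half-year periods = 3.72184 years.
Modified duration = D_Mac / (1 + y) = 3.72184 / 1.00925 = 3.68773 years.

3.69 years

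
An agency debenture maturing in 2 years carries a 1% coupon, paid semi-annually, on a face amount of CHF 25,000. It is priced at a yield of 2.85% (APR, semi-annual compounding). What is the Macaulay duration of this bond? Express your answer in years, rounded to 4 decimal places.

1.9848 years

Periodic yield y = 0.01425. Discount each cash flow and weight by its period:
  t   CF        PV=CF/(1+0.01425)^t    t·PV
  1       125.00       123.2438       123.2438
  2       125.00       121.5122       243.0245
  3       125.00       119.8050       359.4150
  4    25,125.00    23,742.4758    94,969.9034
  Σ                 24,107.0369    95,695.5866
Price P = Σ PV = 24,107.0369.
Macaulay duration = Σ(t·PV) / P = 95,695.5866 / 24,107.0369 = 3.96961 half-year periods.
In years: 3.96961 / 2 = 1.98481 years.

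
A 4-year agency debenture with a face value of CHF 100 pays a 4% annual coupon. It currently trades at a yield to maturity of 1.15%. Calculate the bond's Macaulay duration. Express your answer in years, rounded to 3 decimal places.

3.788 years

Periodic yield y = 0.0115. Discount each cash flow and weight by its year:
  t   CF        PV=CF/(1+0.0115)^t    t·PV
  1         4.00         3.9545         3.9545
  2         4.00         3.9096         7.8191
  3         4.00         3.8651        11.5953
  4       104.00        99.3504       397.4018
  Σ                    111.0796       420.7707
Price P = Σ PV = 111.0796.
Macaulay duration = Σ(t·PV) / P = 420.7707 / 111.0796 = 3.78801 years.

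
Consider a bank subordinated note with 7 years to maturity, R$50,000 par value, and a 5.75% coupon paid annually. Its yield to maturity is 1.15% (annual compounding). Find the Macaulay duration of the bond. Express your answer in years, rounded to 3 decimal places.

6.104 years

Periodic yield y = 0.0115. Discount each cash flow and weight by its year:
  t   CF        PV=CF/(1+0.0115)^t    t·PV
  1     2,875.00     2,842.3134     2,842.3134
  2     2,875.00     2,809.9984     5,619.9968
  3     2,875.00     2,778.0508     8,334.1525
  4     2,875.00     2,746.4665    10,985.8659
  5     2,875.00     2,715.2412    13,576.2060
  6     2,875.00     2,684.3709    16,106.2256
  7    52,875.00    48,807.7931   341,654.5514
  Σ                 65,384.2343   399,119.3115
Price P = Σ PV = 65,384.2343.
Macaulay duration = Σ(t·PV) / P = 399,119.3115 / 65,384.2343 = 6.10421 years.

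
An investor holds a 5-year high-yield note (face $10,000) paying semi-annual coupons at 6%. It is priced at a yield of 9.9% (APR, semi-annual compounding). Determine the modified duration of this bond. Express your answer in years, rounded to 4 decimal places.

Periodic yield y = 0.0495. First find Macaulay duration:
  t   CF        PV=CF/(1+0.0495)^t    t·PV
  1       300.00       285.8504       285.8504
  2       300.00       272.3682       544.7364
  3       300.00       259.5218       778.5655
  4       300.00       247.2814       989.1257
  5       300.00       235.6183     1,178.0916
  6       300.00       224.5053     1,347.0318
  7       300.00       213.9164     1,497.4151
  8       300.00       203.8270     1,630.6160
  9       300.00       194.2134     1,747.9209
  10   10,300.00     6,353.4965    63,534.9651
  Σ                  8,490.5988    73,534.3184
P = 8,490.5988; Macaulay duration = 73,534.3184 / 8,490.5988 = 8.66068 half-year periods = 4.33034 years.
Modified duration = D_Mac / (1 + y) = 4.33034 / 1.0495 = 4.12610 years.

4.1261 years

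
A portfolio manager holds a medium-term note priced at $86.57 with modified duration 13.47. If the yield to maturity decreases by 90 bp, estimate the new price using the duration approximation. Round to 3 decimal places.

$97.065

Duration approximation: ΔP/P ≈ -D_mod · Δy = -13.47 × (-0.009) = +0.121230.
New price ≈ 86.57 × (1 + 0.121230) = 97.0648811.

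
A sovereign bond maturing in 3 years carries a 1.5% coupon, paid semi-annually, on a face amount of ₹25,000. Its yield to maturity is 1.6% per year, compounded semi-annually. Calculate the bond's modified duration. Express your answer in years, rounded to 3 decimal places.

Periodic yield y = 0.008. First find Macaulay duration:
  t   CF        PV=CF/(1+0.008)^t    t·PV
  1       187.50       186.0119       186.0119
  2       187.50       184.5356       369.0712
  3       187.50       183.0711       549.2132
  4       187.50       181.6181       726.4724
  5       187.50       180.1767       900.8835
  6    25,187.50    24,011.6426   144,069.8557
  Σ                 24,927.0560   146,801.5079
P = 24,927.0560; Macaulay duration = 146,801.5079 / 24,927.0560 = 5.88924 half-year periods = 2.94462 years.
Modified duration = D_Mac / (1 + y) = 2.94462 / 1.008 = 2.92125 years.

2.921 years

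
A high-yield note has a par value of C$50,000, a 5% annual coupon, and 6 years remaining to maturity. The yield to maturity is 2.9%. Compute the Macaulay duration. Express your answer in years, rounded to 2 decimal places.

Periodic yield y = 0.029. Discount each cash flow and weight by its year:
  t   CF        PV=CF/(1+0.029)^t    t·PV
  1     2,500.00     2,429.5432     2,429.5432
  2     2,500.00     2,361.0722     4,722.1443
  3     2,500.00     2,294.5308     6,883.5923
  4     2,500.00     2,229.8647     8,919.4587
  5     2,500.00     2,167.0211    10,835.1054
  6    52,500.00    44,224.9199   265,349.5193
  Σ                 55,706.9518   299,139.3633
Price P = Σ PV = 55,706.9518.
Macaulay duration = Σ(t·PV) / P = 299,139.3633 / 55,706.9518 = 5.36987 years.

5.37 years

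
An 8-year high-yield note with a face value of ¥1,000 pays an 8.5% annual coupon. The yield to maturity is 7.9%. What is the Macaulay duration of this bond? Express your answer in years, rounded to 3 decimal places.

6.153 years

Periodic yield y = 0.079. Discount each cash flow and weight by its year:
  t   CF        PV=CF/(1+0.079)^t    t·PV
  1        85.00        78.7766        78.7766
  2        85.00        73.0089       146.0179
  3        85.00        67.6635       202.9906
  4        85.00        62.7095       250.8379
  5        85.00        58.1181       290.5907
  6        85.00        53.8630       323.1778
  7        85.00        49.9193       349.4354
  8     1,085.00       590.5520     4,724.4164
  Σ                  1,034.6111     6,366.2432
Price P = Σ PV = 1,034.6111.
Macaulay duration = Σ(t·PV) / P = 6,366.2432 / 1,034.6111 = 6.15327 years.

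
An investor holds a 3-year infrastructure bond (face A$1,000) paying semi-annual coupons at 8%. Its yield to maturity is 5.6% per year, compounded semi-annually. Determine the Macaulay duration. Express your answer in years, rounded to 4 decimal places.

2.7358 years

Periodic yield y = 0.028. Discount each cash flow and weight by its period:
  t   CF        PV=CF/(1+0.028)^t    t·PV
  1        40.00        38.9105        38.9105
  2        40.00        37.8507        75.7014
  3        40.00        36.8197       110.4592
  4        40.00        35.8169       143.2674
  5        40.00        34.8413       174.2065
  6     1,040.00       881.2003     5,287.2020
  Σ                  1,065.4394     5,829.7470
Price P = Σ PV = 1,065.4394.
Macaulay duration = Σ(t·PV) / P = 5,829.7470 / 1,065.4394 = 5.47168 half-year periods.
In years: 5.47168 / 2 = 2.73584 years.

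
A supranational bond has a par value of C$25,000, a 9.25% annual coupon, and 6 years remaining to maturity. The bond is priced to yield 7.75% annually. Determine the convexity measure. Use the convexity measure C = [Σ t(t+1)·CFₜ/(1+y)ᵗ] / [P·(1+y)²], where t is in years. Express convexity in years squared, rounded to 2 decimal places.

With y = 0.0775:
  t   CF        PV=CF/(1+0.0775)^t    t·PV        t(t+1)·PV
  1     2,312.50     2,146.1717     2,146.1717       4,292.3434
  2     2,312.50     1,991.8067     3,983.6134      11,950.8401
  3     2,312.50     1,848.5445     5,545.6334      22,182.5338
  4     2,312.50     1,715.5865     6,862.3461      34,311.7305
  5     2,312.50     1,592.1917     7,960.9583      47,765.7501
  6    27,312.50    17,452.5054   104,715.0325     733,005.2272
  Σ                 26,746.8065   131,213.7554     853,508.4250
P = 26,746.8065.
Convexity = Σ t(t+1)·PV / [P·(1+y)²] = 853,508.4250 / (26,746.8065 × 1.161006) = 27.48535.

27.49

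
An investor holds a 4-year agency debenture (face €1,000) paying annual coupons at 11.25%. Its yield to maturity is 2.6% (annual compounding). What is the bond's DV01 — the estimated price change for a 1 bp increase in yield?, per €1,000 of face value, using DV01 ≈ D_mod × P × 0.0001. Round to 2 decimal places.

€0.45

Periodic yield y = 0.026.
  t   CF        PV=CF/(1+0.026)^t    t·PV
  1       112.50       109.6491       109.6491
  2       112.50       106.8705       213.7410
  3       112.50       104.1623       312.4868
  4     1,112.50     1,003.9465     4,015.7861
  Σ                  1,324.6284     4,651.6630
P = 1,324.6284; D_Mac = 3.51167 yrs; D_mod = 3.42268 yrs.
DV01 ≈ 3.42268 × 1,324.6284 × 0.0001 = 0.453378.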